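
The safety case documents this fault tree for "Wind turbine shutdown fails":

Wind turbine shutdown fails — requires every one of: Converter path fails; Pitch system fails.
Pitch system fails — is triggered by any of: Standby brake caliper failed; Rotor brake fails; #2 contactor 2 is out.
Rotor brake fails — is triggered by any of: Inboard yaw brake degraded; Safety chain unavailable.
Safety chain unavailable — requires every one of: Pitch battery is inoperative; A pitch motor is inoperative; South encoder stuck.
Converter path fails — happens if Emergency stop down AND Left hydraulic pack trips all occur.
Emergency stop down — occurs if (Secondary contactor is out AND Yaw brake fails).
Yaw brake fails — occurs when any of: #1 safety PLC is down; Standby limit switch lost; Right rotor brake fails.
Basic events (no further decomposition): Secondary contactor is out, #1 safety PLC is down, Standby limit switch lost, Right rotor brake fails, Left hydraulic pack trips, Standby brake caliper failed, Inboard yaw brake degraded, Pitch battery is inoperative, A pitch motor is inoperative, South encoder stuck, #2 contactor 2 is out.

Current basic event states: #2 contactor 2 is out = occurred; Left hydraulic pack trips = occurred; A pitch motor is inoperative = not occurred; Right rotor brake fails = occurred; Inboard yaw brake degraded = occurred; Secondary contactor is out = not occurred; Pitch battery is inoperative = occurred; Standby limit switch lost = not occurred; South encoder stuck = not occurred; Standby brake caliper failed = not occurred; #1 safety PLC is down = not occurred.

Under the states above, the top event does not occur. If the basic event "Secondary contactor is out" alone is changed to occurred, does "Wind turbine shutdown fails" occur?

Counterfactual: set "Secondary contactor is out" to occurred.
Yaw brake fails [OR]: #1 safety PLC is down=not, Standby limit switch lost=not, Right rotor brake fails=occurs → at least one input occurs → occurs.
Emergency stop down [AND]: Secondary contactor is out=occurs, Yaw brake fails=occurs → all inputs occur → occurs.
Converter path fails [AND]: Emergency stop down=occurs, Left hydraulic pack trips=occurs → all inputs occur → occurs.
Safety chain unavailable [AND]: Pitch battery is inoperative=occurs, A pitch motor is inoperative=not, South encoder stuck=not → not all inputs occur → does not occur.
Rotor brake fails [OR]: Inboard yaw brake degraded=occurs, Safety chain unavailable=not → at least one input occurs → occurs.
Pitch system fails [OR]: Standby brake caliper failed=not, Rotor brake fails=occurs, #2 contactor 2 is out=occurs → at least one input occurs → occurs.
Wind turbine shutdown fails [AND]: Converter path fails=occurs, Pitch system fails=occurs → all inputs occur → occurs.

Yes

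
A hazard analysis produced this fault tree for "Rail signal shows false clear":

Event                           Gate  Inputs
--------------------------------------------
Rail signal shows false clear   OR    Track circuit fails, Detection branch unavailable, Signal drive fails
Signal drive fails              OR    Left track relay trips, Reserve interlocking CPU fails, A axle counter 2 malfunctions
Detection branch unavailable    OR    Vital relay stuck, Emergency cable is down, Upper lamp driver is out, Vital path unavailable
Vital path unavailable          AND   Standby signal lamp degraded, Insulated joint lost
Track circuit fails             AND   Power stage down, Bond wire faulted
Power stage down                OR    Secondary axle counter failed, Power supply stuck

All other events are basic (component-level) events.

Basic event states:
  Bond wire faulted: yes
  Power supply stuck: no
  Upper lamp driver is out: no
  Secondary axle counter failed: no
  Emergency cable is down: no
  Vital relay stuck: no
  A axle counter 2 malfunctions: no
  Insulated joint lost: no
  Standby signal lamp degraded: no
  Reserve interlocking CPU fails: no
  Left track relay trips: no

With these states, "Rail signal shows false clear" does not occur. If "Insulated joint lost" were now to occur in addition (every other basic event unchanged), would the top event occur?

No

Counterfactual: set "Insulated joint lost" to occurred.
Power stage down [OR]: Secondary axle counter failed=not, Power supply stuck=not → no input occurs → does not occur.
Track circuit fails [AND]: Power stage down=not, Bond wire faulted=occurs → not all inputs occur → does not occur.
Vital path unavailable [AND]: Standby signal lamp degraded=not, Insulated joint lost=occurs → not all inputs occur → does not occur.
Detection branch unavailable [OR]: Vital relay stuck=not, Emergency cable is down=not, Upper lamp driver is out=not, Vital path unavailable=not → no input occurs → does not occur.
Signal drive fails [OR]: Left track relay trips=not, Reserve interlocking CPU fails=not, A axle counter 2 malfunctions=not → no input occurs → does not occur.
Rail signal shows false clear [OR]: Track circuit fails=not, Detection branch unavailable=not, Signal drive fails=not → no input occurs → does not occur.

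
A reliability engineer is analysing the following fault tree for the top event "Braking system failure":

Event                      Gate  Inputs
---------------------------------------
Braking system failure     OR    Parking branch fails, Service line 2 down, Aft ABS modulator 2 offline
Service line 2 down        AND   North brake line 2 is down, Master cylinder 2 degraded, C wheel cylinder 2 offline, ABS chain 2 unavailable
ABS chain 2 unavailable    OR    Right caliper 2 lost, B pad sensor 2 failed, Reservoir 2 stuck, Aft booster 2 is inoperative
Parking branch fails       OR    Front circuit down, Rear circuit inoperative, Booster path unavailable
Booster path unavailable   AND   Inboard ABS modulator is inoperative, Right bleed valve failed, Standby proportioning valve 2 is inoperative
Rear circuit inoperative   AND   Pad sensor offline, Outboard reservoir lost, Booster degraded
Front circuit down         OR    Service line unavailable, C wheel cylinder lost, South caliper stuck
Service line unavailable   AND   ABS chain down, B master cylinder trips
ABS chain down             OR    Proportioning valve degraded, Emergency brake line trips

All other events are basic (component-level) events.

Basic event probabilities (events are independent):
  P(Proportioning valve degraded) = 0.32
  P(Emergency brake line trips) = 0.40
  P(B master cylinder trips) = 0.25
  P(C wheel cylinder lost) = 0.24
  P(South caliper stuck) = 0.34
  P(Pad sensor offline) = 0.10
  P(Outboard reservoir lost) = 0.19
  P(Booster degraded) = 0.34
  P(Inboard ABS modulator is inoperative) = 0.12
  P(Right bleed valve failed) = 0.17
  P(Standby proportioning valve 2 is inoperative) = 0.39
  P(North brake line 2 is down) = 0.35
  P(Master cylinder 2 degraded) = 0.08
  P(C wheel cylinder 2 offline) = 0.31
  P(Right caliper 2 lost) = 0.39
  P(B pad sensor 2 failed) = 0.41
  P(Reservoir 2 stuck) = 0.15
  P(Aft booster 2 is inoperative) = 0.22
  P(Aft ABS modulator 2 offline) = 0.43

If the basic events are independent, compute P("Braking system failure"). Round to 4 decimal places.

0.7615

P(ABS chain down) [OR] = 1 − (1−0.32) × (1−0.40) = 0.592000
P(Service line unavailable) [AND] = 0.592000 × 0.25 = 0.148000
P(Front circuit down) [OR] = 1 − (1−0.148000) × (1−0.24) × (1−0.34) = 0.572637
P(Rear circuit inoperative) [AND] = 0.10 × 0.19 × 0.34 = 0.006460
P(Booster path unavailable) [AND] = 0.12 × 0.17 × 0.39 = 0.007956
P(Parking branch fails) [OR] = 1 − (1−0.572637) × (1−0.006460) × (1−0.007956) = 0.578776
P(ABS chain 2 unavailable) [OR] = 1 − (1−0.39) × (1−0.41) × (1−0.15) × (1−0.22) = 0.761386
P(Service line 2 down) [AND] = 0.35 × 0.08 × 0.31 × 0.761386 = 0.006609
P(Braking system failure) [OR] = 1 − (1−0.578776) × (1−0.006609) × (1−0.43) = 0.761489
Rounded to 4 decimal places: P(Braking system failure) ≈ 0.7615.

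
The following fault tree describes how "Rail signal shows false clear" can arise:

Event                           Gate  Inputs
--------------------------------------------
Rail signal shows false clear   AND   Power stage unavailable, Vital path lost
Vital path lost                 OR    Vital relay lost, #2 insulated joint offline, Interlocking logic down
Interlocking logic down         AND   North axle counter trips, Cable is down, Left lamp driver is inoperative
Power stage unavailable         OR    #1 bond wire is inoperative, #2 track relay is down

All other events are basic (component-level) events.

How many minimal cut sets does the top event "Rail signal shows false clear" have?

Power stage unavailable [OR]: union of children's cut sets → 2 cut set(s).
Interlocking logic down [AND]: one cut set from each child combined → 1 × 1 × 1 = 1 cut set(s).
Vital path lost [OR]: union of children's cut sets → 3 cut set(s).
Rail signal shows false clear [AND]: one cut set from each child combined → 2 × 3 = 6 cut set(s).
Minimal cut sets: {#1 bond wire is inoperative, Vital relay lost}; {#1 bond wire is inoperative, #2 insulated joint offline}; {#1 bond wire is inoperative, Cable is down, Left lamp driver is inoperative, North axle counter trips}; {#2 track relay is down, Vital relay lost}; {#2 insulated joint offline, #2 track relay is down}; {#2 track relay is down, Cable is down, Left lamp driver is inoperative, North axle counter trips}.

6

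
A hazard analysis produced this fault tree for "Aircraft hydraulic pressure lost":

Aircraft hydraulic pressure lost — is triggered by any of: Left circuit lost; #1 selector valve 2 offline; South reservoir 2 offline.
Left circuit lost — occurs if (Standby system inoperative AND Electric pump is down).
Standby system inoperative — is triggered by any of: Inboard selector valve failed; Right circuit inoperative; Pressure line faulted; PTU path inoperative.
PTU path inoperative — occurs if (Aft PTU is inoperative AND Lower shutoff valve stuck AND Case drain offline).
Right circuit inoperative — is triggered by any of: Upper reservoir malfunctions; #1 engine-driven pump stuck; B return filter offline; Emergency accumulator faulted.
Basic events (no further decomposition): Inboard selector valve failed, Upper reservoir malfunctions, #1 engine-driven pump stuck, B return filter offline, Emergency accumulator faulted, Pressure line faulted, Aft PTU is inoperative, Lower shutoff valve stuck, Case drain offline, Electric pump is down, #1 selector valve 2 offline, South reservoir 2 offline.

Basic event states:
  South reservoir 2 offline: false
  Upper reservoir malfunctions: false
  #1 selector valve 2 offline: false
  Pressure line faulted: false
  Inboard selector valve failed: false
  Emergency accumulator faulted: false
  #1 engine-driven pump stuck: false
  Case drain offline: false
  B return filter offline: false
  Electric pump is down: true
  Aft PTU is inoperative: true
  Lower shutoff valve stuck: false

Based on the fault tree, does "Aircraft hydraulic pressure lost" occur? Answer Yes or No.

No

Right circuit inoperative [OR]: Upper reservoir malfunctions=not, #1 engine-driven pump stuck=not, B return filter offline=not, Emergency accumulator faulted=not → no input occurs → does not occur.
PTU path inoperative [AND]: Aft PTU is inoperative=occurs, Lower shutoff valve stuck=not, Case drain offline=not → not all inputs occur → does not occur.
Standby system inoperative [OR]: Inboard selector valve failed=not, Right circuit inoperative=not, Pressure line faulted=not, PTU path inoperative=not → no input occurs → does not occur.
Left circuit lost [AND]: Standby system inoperative=not, Electric pump is down=occurs → not all inputs occur → does not occur.
Aircraft hydraulic pressure lost [OR]: Left circuit lost=not, #1 selector valve 2 offline=not, South reservoir 2 offline=not → no input occurs → does not occur.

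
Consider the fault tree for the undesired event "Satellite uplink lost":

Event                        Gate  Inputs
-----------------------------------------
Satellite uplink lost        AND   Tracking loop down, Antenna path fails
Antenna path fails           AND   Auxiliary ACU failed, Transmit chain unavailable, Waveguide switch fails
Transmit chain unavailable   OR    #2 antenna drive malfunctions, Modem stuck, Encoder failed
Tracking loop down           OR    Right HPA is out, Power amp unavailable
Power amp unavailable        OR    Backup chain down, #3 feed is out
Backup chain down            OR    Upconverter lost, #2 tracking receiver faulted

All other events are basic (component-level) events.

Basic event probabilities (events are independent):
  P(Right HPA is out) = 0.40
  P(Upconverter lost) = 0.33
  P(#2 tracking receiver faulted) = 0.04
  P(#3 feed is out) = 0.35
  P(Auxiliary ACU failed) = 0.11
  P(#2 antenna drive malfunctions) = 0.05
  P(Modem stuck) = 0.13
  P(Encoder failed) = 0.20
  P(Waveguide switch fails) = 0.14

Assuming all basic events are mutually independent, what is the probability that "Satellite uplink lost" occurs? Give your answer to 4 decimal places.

0.0039

P(Backup chain down) [OR] = 1 − (1−0.33) × (1−0.04) = 0.356800
P(Power amp unavailable) [OR] = 1 − (1−0.356800) × (1−0.35) = 0.581920
P(Tracking loop down) [OR] = 1 − (1−0.40) × (1−0.581920) = 0.749152
P(Transmit chain unavailable) [OR] = 1 − (1−0.05) × (1−0.13) × (1−0.20) = 0.338800
P(Antenna path fails) [AND] = 0.11 × 0.338800 × 0.14 = 0.005218
P(Satellite uplink lost) [AND] = 0.749152 × 0.005218 = 0.003909
Rounded to 4 decimal places: P(Satellite uplink lost) ≈ 0.0039.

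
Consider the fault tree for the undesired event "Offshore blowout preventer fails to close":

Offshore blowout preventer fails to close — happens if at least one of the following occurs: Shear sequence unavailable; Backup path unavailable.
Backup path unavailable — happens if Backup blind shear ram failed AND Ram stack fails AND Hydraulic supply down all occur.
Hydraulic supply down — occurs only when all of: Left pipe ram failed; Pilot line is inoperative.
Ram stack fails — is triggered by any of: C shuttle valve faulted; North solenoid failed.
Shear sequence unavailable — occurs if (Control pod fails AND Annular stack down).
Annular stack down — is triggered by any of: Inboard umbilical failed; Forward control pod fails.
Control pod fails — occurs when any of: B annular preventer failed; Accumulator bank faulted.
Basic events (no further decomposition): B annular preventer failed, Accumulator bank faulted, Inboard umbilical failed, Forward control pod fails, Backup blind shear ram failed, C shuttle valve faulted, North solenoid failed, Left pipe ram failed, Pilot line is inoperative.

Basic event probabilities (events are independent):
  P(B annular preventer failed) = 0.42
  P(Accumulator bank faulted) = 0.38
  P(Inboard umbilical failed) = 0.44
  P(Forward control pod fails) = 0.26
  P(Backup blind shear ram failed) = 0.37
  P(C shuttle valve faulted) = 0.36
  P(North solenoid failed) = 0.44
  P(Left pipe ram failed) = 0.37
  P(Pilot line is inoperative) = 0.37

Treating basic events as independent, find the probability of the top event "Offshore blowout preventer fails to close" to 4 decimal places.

P(Control pod fails) [OR] = 1 − (1−0.42) × (1−0.38) = 0.640400
P(Annular stack down) [OR] = 1 − (1−0.44) × (1−0.26) = 0.585600
P(Shear sequence unavailable) [AND] = 0.640400 × 0.585600 = 0.375018
P(Ram stack fails) [OR] = 1 − (1−0.36) × (1−0.44) = 0.641600
P(Hydraulic supply down) [AND] = 0.37 × 0.37 = 0.136900
P(Backup path unavailable) [AND] = 0.37 × 0.641600 × 0.136900 = 0.032499
P(Offshore blowout preventer fails to close) [OR] = 1 − (1−0.375018) × (1−0.032499) = 0.395329
Rounded to 4 decimal places: P(Offshore blowout preventer fails to close) ≈ 0.3953.

0.3953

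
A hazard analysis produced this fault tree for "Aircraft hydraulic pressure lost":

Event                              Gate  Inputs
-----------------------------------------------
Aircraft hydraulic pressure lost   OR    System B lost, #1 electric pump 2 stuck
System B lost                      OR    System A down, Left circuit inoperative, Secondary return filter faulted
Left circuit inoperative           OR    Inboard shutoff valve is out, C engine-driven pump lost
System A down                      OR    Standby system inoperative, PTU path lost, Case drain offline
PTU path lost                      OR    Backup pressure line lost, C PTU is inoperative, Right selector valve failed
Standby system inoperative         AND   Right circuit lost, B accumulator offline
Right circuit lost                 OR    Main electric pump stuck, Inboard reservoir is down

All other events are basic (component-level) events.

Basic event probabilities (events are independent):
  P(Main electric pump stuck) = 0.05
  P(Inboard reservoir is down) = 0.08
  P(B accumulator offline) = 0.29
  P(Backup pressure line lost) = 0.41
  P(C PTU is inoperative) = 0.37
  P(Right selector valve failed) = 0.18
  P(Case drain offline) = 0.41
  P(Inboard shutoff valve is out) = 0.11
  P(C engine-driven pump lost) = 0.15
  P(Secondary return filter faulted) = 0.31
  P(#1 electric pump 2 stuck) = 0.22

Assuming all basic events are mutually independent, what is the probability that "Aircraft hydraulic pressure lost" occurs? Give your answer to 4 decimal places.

0.9295

P(Right circuit lost) [OR] = 1 − (1−0.05) × (1−0.08) = 0.126000
P(Standby system inoperative) [AND] = 0.126000 × 0.29 = 0.036540
P(PTU path lost) [OR] = 1 − (1−0.41) × (1−0.37) × (1−0.18) = 0.695206
P(System A down) [OR] = 1 − (1−0.036540) × (1−0.695206) × (1−0.41) = 0.826742
P(Left circuit inoperative) [OR] = 1 − (1−0.11) × (1−0.15) = 0.243500
P(System B lost) [OR] = 1 − (1−0.826742) × (1−0.243500) × (1−0.31) = 0.909562
P(Aircraft hydraulic pressure lost) [OR] = 1 − (1−0.909562) × (1−0.22) = 0.929458
Rounded to 4 decimal places: P(Aircraft hydraulic pressure lost) ≈ 0.9295.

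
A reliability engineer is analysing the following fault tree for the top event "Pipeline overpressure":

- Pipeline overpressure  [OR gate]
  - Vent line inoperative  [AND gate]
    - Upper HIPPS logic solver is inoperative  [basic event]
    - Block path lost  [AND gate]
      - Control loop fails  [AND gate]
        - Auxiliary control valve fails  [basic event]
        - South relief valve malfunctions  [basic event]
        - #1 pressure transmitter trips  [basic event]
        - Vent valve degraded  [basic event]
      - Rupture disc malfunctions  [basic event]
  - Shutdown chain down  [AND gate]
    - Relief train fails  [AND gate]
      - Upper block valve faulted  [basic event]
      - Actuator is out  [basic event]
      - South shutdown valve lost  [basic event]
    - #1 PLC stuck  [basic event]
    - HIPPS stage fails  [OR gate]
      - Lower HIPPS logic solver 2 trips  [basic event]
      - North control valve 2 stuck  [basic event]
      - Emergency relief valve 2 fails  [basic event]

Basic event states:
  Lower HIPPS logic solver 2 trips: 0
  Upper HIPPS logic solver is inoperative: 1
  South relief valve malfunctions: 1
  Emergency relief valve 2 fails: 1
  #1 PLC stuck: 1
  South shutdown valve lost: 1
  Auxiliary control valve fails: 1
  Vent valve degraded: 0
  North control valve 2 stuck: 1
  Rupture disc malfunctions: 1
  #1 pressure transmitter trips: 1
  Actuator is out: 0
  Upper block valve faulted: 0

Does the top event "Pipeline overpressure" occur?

Control loop fails [AND]: Auxiliary control valve fails=occurs, South relief valve malfunctions=occurs, #1 pressure transmitter trips=occurs, Vent valve degraded=not → not all inputs occur → does not occur.
Block path lost [AND]: Control loop fails=not, Rupture disc malfunctions=occurs → not all inputs occur → does not occur.
Vent line inoperative [AND]: Upper HIPPS logic solver is inoperative=occurs, Block path lost=not → not all inputs occur → does not occur.
Relief train fails [AND]: Upper block valve faulted=not, Actuator is out=not, South shutdown valve lost=occurs → not all inputs occur → does not occur.
HIPPS stage fails [OR]: Lower HIPPS logic solver 2 trips=not, North control valve 2 stuck=occurs, Emergency relief valve 2 fails=occurs → at least one input occurs → occurs.
Shutdown chain down [AND]: Relief train fails=not, #1 PLC stuck=occurs, HIPPS stage fails=occurs → not all inputs occur → does not occur.
Pipeline overpressure [OR]: Vent line inoperative=not, Shutdown chain down=not → no input occurs → does not occur.

No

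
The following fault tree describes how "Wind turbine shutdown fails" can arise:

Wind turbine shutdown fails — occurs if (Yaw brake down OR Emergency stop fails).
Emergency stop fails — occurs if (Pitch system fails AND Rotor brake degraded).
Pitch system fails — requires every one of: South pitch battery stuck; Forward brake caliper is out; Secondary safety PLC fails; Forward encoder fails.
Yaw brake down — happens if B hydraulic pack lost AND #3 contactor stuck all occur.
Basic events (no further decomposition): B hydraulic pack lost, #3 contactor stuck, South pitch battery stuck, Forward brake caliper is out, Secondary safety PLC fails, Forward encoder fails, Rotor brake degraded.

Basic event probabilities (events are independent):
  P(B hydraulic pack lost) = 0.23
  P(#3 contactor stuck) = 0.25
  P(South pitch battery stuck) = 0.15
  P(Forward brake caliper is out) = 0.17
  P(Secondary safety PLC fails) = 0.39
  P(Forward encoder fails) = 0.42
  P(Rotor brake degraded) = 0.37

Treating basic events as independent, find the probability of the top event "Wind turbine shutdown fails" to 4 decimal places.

0.0590

P(Yaw brake down) [AND] = 0.23 × 0.25 = 0.057500
P(Pitch system fails) [AND] = 0.15 × 0.17 × 0.39 × 0.42 = 0.004177
P(Emergency stop fails) [AND] = 0.004177 × 0.37 = 0.001545
P(Wind turbine shutdown fails) [OR] = 1 − (1−0.057500) × (1−0.001545) = 0.058956
Rounded to 4 decimal places: P(Wind turbine shutdown fails) ≈ 0.0590.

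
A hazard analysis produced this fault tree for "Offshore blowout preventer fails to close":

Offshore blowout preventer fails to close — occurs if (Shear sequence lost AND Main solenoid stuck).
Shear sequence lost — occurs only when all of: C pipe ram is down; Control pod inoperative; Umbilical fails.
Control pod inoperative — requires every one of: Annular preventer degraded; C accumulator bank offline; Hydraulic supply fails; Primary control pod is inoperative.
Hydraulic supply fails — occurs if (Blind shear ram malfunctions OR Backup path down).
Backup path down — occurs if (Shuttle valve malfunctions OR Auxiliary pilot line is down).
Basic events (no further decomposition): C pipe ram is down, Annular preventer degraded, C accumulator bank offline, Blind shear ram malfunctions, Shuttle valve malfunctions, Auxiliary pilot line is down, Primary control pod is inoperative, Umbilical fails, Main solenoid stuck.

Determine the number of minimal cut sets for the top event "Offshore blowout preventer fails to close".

3

Backup path down [OR]: union of children's cut sets → 2 cut set(s).
Hydraulic supply fails [OR]: union of children's cut sets → 3 cut set(s).
Control pod inoperative [AND]: one cut set from each child combined → 1 × 1 × 3 × 1 = 3 cut set(s).
Shear sequence lost [AND]: one cut set from each child combined → 1 × 3 × 1 = 3 cut set(s).
Offshore blowout preventer fails to close [AND]: one cut set from each child combined → 3 × 1 = 3 cut set(s).
Minimal cut sets: {Annular preventer degraded, Blind shear ram malfunctions, C accumulator bank offline, C pipe ram is down, Main solenoid stuck, Primary control pod is inoperative, Umbilical fails}; {Annular preventer degraded, C accumulator bank offline, C pipe ram is down, Main solenoid stuck, Primary control pod is inoperative, Shuttle valve malfunctions, Umbilical fails}; {Annular preventer degraded, Auxiliary pilot line is down, C accumulator bank offline, C pipe ram is down, Main solenoid stuck, Primary control pod is inoperative, Umbilical fails}.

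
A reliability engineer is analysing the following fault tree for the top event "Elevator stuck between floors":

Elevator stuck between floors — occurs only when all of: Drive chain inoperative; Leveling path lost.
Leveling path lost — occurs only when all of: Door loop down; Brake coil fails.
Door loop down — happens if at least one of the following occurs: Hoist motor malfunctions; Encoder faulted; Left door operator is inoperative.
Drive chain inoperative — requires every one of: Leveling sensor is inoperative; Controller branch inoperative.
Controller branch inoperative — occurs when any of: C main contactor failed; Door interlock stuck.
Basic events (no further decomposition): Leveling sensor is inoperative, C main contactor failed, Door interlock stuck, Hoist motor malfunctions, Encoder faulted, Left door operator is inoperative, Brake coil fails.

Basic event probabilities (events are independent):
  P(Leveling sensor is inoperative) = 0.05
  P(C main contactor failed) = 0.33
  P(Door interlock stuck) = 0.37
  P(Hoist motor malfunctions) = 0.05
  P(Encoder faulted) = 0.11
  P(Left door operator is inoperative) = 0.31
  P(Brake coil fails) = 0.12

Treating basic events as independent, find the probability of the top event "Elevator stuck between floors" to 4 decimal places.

0.0014

P(Controller branch inoperative) [OR] = 1 − (1−0.33) × (1−0.37) = 0.577900
P(Drive chain inoperative) [AND] = 0.05 × 0.577900 = 0.028895
P(Door loop down) [OR] = 1 − (1−0.05) × (1−0.11) × (1−0.31) = 0.416605
P(Leveling path lost) [AND] = 0.416605 × 0.12 = 0.049993
P(Elevator stuck between floors) [AND] = 0.028895 × 0.049993 = 0.001445
Rounded to 4 decimal places: P(Elevator stuck between floors) ≈ 0.0014.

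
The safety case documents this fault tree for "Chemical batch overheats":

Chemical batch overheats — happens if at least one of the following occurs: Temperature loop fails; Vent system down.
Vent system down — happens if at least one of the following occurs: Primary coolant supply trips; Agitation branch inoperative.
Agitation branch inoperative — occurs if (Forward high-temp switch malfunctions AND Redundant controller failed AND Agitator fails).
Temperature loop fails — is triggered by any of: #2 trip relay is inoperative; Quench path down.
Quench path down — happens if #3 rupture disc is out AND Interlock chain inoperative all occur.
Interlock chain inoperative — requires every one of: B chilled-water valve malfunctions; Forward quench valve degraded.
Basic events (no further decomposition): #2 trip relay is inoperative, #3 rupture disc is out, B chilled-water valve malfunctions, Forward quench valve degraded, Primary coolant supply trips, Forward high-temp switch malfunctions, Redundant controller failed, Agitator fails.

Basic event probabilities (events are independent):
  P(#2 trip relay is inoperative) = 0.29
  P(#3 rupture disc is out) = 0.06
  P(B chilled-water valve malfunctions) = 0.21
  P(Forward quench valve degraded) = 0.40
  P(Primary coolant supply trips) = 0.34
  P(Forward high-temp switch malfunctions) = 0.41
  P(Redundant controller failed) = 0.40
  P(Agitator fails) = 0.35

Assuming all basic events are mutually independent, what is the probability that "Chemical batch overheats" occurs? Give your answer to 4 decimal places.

P(Interlock chain inoperative) [AND] = 0.21 × 0.40 = 0.084000
P(Quench path down) [AND] = 0.06 × 0.084000 = 0.005040
P(Temperature loop fails) [OR] = 1 − (1−0.29) × (1−0.005040) = 0.293578
P(Agitation branch inoperative) [AND] = 0.41 × 0.40 × 0.35 = 0.057400
P(Vent system down) [OR] = 1 − (1−0.34) × (1−0.057400) = 0.377884
P(Chemical batch overheats) [OR] = 1 − (1−0.293578) × (1−0.377884) = 0.560524
Rounded to 4 decimal places: P(Chemical batch overheats) ≈ 0.5605.

0.5605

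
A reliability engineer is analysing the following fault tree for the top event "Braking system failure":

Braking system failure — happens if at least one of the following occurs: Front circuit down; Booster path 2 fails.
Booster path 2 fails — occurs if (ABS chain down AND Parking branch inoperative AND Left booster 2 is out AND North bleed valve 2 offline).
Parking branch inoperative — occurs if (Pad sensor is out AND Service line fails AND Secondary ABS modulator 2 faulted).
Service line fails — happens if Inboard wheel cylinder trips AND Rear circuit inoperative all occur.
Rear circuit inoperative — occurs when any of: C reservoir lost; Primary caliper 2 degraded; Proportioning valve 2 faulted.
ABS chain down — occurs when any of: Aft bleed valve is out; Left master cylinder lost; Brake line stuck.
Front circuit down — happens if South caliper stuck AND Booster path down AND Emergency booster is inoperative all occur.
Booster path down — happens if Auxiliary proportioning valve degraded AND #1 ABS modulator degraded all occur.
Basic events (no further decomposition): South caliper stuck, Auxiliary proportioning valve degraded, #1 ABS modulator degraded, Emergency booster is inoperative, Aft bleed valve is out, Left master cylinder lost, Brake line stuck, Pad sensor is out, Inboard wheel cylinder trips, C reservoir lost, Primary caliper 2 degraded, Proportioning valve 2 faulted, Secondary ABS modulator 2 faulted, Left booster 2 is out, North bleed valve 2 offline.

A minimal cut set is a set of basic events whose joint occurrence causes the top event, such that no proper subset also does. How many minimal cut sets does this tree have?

Booster path down [AND]: one cut set from each child combined → 1 × 1 = 1 cut set(s).
Front circuit down [AND]: one cut set from each child combined → 1 × 1 × 1 = 1 cut set(s).
ABS chain down [OR]: union of children's cut sets → 3 cut set(s).
Rear circuit inoperative [OR]: union of children's cut sets → 3 cut set(s).
Service line fails [AND]: one cut set from each child combined → 1 × 3 = 3 cut set(s).
Parking branch inoperative [AND]: one cut set from each child combined → 1 × 3 × 1 = 3 cut set(s).
Booster path 2 fails [AND]: one cut set from each child combined → 3 × 3 × 1 × 1 = 9 cut set(s).
Braking system failure [OR]: union of children's cut sets → 10 cut set(s).
Minimal cut sets: {#1 ABS modulator degraded, Auxiliary proportioning valve degraded, Emergency booster is inoperative, South caliper stuck}; {Aft bleed valve is out, C reservoir lost, Inboard wheel cylinder trips, Left booster 2 is out, North bleed valve 2 offline, Pad sensor is out, Secondary ABS modulator 2 faulted}; {Aft bleed valve is out, Inboard wheel cylinder trips, Left booster 2 is out, North bleed valve 2 offline, Pad sensor is out, Primary caliper 2 degraded, Secondary ABS modulator 2 faulted}; {Aft bleed valve is out, Inboard wheel cylinder trips, Left booster 2 is out, North bleed valve 2 offline, Pad sensor is out, Proportioning valve 2 faulted, Secondary ABS modulator 2 faulted}; {C reservoir lost, Inboard wheel cylinder trips, Left booster 2 is out, Left master cylinder lost, North bleed valve 2 offline, Pad sensor is out, Secondary ABS modulator 2 faulted}; {Inboard wheel cylinder trips, Left booster 2 is out, Left master cylinder lost, North bleed valve 2 offline, Pad sensor is out, Primary caliper 2 degraded, Secondary ABS modulator 2 faulted}; {Inboard wheel cylinder trips, Left booster 2 is out, Left master cylinder lost, North bleed valve 2 offline, Pad sensor is out, Proportioning valve 2 faulted, Secondary ABS modulator 2 faulted}; {Brake line stuck, C reservoir lost, Inboard wheel cylinder trips, Left booster 2 is out, North bleed valve 2 offline, Pad sensor is out, Secondary ABS modulator 2 faulted}; {Brake line stuck, Inboard wheel cylinder trips, Left booster 2 is out, North bleed valve 2 offline, Pad sensor is out, Primary caliper 2 degraded, Secondary ABS modulator 2 faulted}; {Brake line stuck, Inboard wheel cylinder trips, Left booster 2 is out, North bleed valve 2 offline, Pad sensor is out, Proportioning valve 2 faulted, Secondary ABS modulator 2 faulted}.

10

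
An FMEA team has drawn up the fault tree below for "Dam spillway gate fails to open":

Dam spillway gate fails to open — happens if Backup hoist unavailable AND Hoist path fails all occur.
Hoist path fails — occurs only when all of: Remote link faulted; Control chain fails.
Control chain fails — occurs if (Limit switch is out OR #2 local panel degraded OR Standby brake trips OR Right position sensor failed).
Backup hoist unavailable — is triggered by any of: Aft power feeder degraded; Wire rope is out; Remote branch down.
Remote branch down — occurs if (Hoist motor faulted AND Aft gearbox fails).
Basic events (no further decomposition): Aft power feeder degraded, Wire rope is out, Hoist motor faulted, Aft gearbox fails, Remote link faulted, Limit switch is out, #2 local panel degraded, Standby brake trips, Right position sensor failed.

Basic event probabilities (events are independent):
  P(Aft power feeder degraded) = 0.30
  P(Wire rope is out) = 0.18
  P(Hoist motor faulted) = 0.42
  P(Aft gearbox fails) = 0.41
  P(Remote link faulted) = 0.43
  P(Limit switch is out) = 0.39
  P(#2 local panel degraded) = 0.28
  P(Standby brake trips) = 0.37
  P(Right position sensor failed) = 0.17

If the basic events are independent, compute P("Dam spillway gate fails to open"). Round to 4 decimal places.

P(Remote branch down) [AND] = 0.42 × 0.41 = 0.172200
P(Backup hoist unavailable) [OR] = 1 − (1−0.30) × (1−0.18) × (1−0.172200) = 0.524843
P(Control chain fails) [OR] = 1 − (1−0.39) × (1−0.28) × (1−0.37) × (1−0.17) = 0.770342
P(Hoist path fails) [AND] = 0.43 × 0.770342 = 0.331247
P(Dam spillway gate fails to open) [AND] = 0.524843 × 0.331247 = 0.173853
Rounded to 4 decimal places: P(Dam spillway gate fails to open) ≈ 0.1739.

0.1739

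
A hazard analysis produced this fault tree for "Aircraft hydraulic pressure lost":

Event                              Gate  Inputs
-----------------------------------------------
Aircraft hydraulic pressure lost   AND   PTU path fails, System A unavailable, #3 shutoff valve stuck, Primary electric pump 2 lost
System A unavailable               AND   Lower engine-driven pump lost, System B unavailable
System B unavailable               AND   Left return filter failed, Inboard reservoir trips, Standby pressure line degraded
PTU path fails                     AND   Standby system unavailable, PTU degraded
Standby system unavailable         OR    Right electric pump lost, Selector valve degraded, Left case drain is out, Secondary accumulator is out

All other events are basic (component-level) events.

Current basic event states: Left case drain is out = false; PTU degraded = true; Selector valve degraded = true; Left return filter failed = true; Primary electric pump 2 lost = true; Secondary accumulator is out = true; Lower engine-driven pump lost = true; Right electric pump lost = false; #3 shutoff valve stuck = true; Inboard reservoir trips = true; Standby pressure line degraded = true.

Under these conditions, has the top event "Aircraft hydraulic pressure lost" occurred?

Standby system unavailable [OR]: Right electric pump lost=not, Selector valve degraded=occurs, Left case drain is out=not, Secondary accumulator is out=occurs → at least one input occurs → occurs.
PTU path fails [AND]: Standby system unavailable=occurs, PTU degraded=occurs → all inputs occur → occurs.
System B unavailable [AND]: Left return filter failed=occurs, Inboard reservoir trips=occurs, Standby pressure line degraded=occurs → all inputs occur → occurs.
System A unavailable [AND]: Lower engine-driven pump lost=occurs, System B unavailable=occurs → all inputs occur → occurs.
Aircraft hydraulic pressure lost [AND]: PTU path fails=occurs, System A unavailable=occurs, #3 shutoff valve stuck=occurs, Primary electric pump 2 lost=occurs → all inputs occur → occurs.

Yes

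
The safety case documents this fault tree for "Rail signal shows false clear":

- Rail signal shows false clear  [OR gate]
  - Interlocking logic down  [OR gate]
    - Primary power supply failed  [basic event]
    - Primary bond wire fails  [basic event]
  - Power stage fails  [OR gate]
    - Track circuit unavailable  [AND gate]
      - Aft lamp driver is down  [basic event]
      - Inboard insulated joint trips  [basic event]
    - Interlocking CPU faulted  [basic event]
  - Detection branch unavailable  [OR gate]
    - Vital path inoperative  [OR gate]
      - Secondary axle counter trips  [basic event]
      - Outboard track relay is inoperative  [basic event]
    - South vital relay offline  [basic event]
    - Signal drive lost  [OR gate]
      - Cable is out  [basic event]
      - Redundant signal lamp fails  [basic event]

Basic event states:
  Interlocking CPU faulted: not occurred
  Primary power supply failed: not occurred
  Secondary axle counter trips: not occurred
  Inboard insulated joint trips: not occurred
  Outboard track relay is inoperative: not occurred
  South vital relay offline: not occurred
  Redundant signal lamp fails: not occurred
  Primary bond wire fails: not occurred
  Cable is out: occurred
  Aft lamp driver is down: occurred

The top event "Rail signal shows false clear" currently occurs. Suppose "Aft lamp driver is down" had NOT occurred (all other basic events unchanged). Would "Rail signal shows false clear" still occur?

Yes

Counterfactual: set "Aft lamp driver is down" to not occurred.
Interlocking logic down [OR]: Primary power supply failed=not, Primary bond wire fails=not → no input occurs → does not occur.
Track circuit unavailable [AND]: Aft lamp driver is down=not, Inboard insulated joint trips=not → not all inputs occur → does not occur.
Power stage fails [OR]: Track circuit unavailable=not, Interlocking CPU faulted=not → no input occurs → does not occur.
Vital path inoperative [OR]: Secondary axle counter trips=not, Outboard track relay is inoperative=not → no input occurs → does not occur.
Signal drive lost [OR]: Cable is out=occurs, Redundant signal lamp fails=not → at least one input occurs → occurs.
Detection branch unavailable [OR]: Vital path inoperative=not, South vital relay offline=not, Signal drive lost=occurs → at least one input occurs → occurs.
Rail signal shows false clear [OR]: Interlocking logic down=not, Power stage fails=not, Detection branch unavailable=occurs → at least one input occurs → occurs.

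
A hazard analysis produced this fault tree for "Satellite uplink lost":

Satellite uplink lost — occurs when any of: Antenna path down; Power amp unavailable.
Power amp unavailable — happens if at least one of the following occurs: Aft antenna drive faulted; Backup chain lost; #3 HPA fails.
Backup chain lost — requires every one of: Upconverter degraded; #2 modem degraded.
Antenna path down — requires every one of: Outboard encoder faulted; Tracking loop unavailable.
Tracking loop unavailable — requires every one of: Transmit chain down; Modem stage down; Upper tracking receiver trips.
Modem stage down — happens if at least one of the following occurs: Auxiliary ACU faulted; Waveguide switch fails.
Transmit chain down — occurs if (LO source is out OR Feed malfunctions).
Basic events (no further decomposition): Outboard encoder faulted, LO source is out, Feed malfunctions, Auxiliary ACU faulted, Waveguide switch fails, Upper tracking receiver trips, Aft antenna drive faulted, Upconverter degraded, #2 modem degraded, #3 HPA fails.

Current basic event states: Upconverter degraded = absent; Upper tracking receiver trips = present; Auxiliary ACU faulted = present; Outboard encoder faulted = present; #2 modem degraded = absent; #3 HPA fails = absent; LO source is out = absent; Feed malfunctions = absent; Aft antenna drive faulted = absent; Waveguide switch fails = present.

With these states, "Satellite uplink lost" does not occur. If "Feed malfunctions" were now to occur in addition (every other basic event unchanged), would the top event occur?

Yes

Counterfactual: set "Feed malfunctions" to occurred.
Transmit chain down [OR]: LO source is out=not, Feed malfunctions=occurs → at least one input occurs → occurs.
Modem stage down [OR]: Auxiliary ACU faulted=occurs, Waveguide switch fails=occurs → at least one input occurs → occurs.
Tracking loop unavailable [AND]: Transmit chain down=occurs, Modem stage down=occurs, Upper tracking receiver trips=occurs → all inputs occur → occurs.
Antenna path down [AND]: Outboard encoder faulted=occurs, Tracking loop unavailable=occurs → all inputs occur → occurs.
Backup chain lost [AND]: Upconverter degraded=not, #2 modem degraded=not → not all inputs occur → does not occur.
Power amp unavailable [OR]: Aft antenna drive faulted=not, Backup chain lost=not, #3 HPA fails=not → no input occurs → does not occur.
Satellite uplink lost [OR]: Antenna path down=occurs, Power amp unavailable=not → at least one input occurs → occurs.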